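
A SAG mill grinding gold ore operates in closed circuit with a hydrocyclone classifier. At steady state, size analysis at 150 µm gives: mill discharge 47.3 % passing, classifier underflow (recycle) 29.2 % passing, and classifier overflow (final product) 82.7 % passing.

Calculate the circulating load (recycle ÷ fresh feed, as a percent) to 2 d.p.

CL = 195.58 %

Mass balance on the −150 µm fraction:
d + r·d = r·u + o → r(d−u) = o−d
r = (82.7 − 47.3)/(47.3 − 29.2) = 35.4/18.1 = 1.9558
CL = 100·r = 195.58 %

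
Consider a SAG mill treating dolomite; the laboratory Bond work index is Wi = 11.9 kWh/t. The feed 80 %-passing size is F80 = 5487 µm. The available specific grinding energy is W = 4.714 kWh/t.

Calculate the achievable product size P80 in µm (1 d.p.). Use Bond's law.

Bond: W = 10·Wi·(1/√P80 − 1/√F80)
⇒ 1/√P80 = W/(10 Wi) + 1/√F80
  = 4.7140/(10·11.9) + 1/√5487 = 0.039613 + 0.013500 = 0.053113
P80 = (1/0.053113)² = 18.8276² = 354.48 µm

P80 = 354.5 µm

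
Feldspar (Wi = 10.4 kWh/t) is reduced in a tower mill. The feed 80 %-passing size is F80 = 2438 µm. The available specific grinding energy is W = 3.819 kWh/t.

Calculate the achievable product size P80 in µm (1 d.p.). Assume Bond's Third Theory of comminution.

P80 = 308.1 µm

W = 10 Wi / √P80 − 10 Wi / √F80
1/√P80 = 1/√F80 + W/(10·Wi)
  = 3.8190/(10·10.4) + 1/√2438 = 0.036721 + 0.020253 = 0.056974
P80 = (1/0.056974)² = 17.5519² = 308.07 µm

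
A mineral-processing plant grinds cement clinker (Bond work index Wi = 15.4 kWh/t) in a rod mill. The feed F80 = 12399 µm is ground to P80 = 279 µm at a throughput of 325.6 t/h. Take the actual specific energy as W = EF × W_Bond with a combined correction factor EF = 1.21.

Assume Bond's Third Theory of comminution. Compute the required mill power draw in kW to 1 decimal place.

W = 10·Wi·(P80^(-½) − F80^(-½))
W = 10·15.4·(1/√279 − 1/√12399) = 10·15.4·(0.050888) = 7.8367 kWh/t
Corrected W = EF·W_Bond = 1.21·7.8367 = 9.4824 kWh/t
P = W·T = 9.4824·325.6 = 3087.5 kW

P = 3087.5 kW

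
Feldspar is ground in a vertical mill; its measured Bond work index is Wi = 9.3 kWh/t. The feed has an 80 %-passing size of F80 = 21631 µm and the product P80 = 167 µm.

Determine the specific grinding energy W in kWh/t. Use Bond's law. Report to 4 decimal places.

W = 6.5642 kWh/t

W = 10 Wi (P80^-0.5 − F80^-0.5)
1/√167 = 0.077382;  1/√21631 = 0.006799
W = 10·9.3·(0.077382 − 0.006799) = 6.5642 kWh/t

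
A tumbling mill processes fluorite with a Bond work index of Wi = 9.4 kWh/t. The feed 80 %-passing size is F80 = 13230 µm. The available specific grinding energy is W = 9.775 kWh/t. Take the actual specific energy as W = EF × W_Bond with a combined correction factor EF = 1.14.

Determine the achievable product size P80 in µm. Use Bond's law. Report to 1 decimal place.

Bond: W = 10·Wi·(1/√P80 − 1/√F80)
W_Bond = W / EF = 9.775 / 1.14 = 8.5746 kWh/t
P80^-0.5 = F80^-0.5 + W_Bond/(10 Wi)
  = 8.5746/(10·9.4) + 1/√13230 = 0.091219 + 0.008694 = 0.099913
P80 = (1/0.099913)² = 10.0087² = 100.17 µm

P80 = 100.2 µm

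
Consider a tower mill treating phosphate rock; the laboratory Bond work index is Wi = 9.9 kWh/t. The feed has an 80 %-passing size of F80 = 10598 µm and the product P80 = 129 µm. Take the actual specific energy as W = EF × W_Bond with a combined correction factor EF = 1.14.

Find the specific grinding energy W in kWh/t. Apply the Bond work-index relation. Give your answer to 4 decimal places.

W_Bond = 10·Wi·(1/√P₈₀ − 1/√F₈₀)
1/√129 = 0.088045;  1/√10598 = 0.009714
W = 10·9.9·(0.088045 − 0.009714) = 7.7548 kWh/t
Corrected W = EF·W_Bond = 1.14·7.7548 = 8.8405 kWh/t

W = 8.8405 kWh/t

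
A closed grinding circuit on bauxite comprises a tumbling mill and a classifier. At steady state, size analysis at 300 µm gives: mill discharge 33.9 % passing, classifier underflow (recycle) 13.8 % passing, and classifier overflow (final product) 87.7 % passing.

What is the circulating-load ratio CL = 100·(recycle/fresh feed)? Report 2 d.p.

Mass balance on the −300 µm fraction:
r = (o − d)/(d − u)
r = (87.7 − 33.9)/(33.9 − 13.8) = 53.8/20.1 = 2.6766
CL = 100·r = 267.66 %

CL = 267.66 %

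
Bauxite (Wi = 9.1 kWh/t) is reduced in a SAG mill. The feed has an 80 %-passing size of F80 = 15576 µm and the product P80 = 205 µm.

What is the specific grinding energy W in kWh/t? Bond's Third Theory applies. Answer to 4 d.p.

Bond: W = 10·Wi·(1/√P80 − 1/√F80)
1/√205 = 0.069843;  1/√15576 = 0.008013
W = 10·9.1·(0.069843 − 0.008013) = 5.6266 kWh/t

W = 5.6266 kWh/t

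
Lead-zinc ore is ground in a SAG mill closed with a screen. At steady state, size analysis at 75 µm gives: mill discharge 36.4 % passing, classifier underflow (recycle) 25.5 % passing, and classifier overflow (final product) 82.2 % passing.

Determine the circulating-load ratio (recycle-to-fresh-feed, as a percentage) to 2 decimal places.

Let r = R/F. Size balance at 75 µm:
d + r·d = r·u + o → r(d−u) = o−d
r = (82.2 − 36.4)/(36.4 − 25.5) = 45.8/10.9 = 4.2018
CL = 100·r = 420.18 %

CL = 420.18 %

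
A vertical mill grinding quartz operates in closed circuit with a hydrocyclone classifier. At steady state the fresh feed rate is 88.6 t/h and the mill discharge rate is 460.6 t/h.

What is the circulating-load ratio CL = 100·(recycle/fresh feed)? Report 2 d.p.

M = F + R at steady state, so:
R = M − F = 460.6 − 88.6 = 372.0 t/h
CL = 100·R/F = 100·372.0/88.6 = 419.86 %

CL = 419.86 %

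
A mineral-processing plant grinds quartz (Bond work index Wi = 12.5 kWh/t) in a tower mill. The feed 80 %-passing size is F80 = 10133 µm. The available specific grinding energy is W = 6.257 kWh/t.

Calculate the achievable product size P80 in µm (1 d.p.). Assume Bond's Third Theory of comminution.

P80 = 277.9 µm

W = 10 Wi (P80^-0.5 − F80^-0.5)
P80^-0.5 = F80^-0.5 + W/(10 Wi)
  = 6.2570/(10·12.5) + 1/√10133 = 0.050056 + 0.009934 = 0.059990
P80 = (1/0.059990)² = 16.6694² = 277.87 µm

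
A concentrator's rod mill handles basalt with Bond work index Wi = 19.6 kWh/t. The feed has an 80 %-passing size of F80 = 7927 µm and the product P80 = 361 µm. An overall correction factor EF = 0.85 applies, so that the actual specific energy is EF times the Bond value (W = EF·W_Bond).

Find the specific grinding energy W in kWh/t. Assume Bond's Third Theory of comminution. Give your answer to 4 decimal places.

W = 10 Wi / √P80 − 10 Wi / √F80
1/√361 = 0.052632;  1/√7927 = 0.011232
W = 10·19.6·(0.052632 − 0.011232) = 8.1144 kWh/t
W_actual = 0.85 × 8.1144 = 6.8972 kWh/t

W = 6.8972 kWh/t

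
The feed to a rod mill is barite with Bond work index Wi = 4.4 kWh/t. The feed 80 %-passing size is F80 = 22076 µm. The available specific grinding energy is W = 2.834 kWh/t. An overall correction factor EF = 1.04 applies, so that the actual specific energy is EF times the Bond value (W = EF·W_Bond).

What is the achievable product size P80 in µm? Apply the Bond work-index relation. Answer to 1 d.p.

W = 10·Wi·[P80^(−½) − F80^(−½)]
W_Bond = W / EF = 2.834 / 1.04 = 2.7250 kWh/t
⇒ 1/√P80 = W_Bond/(10 Wi) + 1/√F80
  = 2.7250/(10·4.4) + 1/√22076 = 0.061932 + 0.006730 = 0.068662
P80 = (1/0.068662)² = 14.5641² = 212.11 µm

P80 = 212.1 µm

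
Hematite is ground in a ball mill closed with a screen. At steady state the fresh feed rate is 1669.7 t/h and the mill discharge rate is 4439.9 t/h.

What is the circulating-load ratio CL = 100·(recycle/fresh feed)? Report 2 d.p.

CL = 165.91 %

M = F + R at steady state, so:
R = M − F = 4439.9 − 1669.7 = 2770.2 t/h
CL = 100·R/F = 100·2770.2/1669.7 = 165.91 %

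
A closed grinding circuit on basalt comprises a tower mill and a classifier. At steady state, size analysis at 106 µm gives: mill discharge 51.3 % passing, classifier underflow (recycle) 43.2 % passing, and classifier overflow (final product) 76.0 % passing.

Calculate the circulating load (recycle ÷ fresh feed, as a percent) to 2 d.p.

Classifier node, passing 106 µm:
r = (o − d)/(d − u)
r = (76.0 − 51.3)/(51.3 − 43.2) = 24.7/8.1 = 3.0494
CL = 100·r = 304.94 %

CL = 304.94 %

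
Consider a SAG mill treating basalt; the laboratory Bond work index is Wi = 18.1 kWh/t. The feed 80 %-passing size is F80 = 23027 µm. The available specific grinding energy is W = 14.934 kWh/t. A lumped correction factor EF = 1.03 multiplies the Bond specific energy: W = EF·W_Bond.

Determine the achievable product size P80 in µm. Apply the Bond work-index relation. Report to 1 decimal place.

W_Bond = 10·Wi·(1/√P₈₀ − 1/√F₈₀)
W_Bond = W / EF = 14.934 / 1.03 = 14.4990 kWh/t
⇒ 1/√P80 = W_Bond/(10 Wi) + 1/√F80
  = 14.4990/(10·18.1) + 1/√23027 = 0.080105 + 0.006590 = 0.086695
P80 = (1/0.086695)² = 11.5347² = 133.05 µm

P80 = 133.0 µm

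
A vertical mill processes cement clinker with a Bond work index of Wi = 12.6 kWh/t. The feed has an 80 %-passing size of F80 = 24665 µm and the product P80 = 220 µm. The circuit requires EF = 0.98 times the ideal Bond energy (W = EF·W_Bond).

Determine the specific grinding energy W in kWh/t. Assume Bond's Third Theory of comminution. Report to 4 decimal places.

W = 10 Wi (P80^-0.5 − F80^-0.5)
1/√220 = 0.067420;  1/√24665 = 0.006367
W = 10·12.6·(0.067420 − 0.006367) = 7.6926 kWh/t
With EF = 0.98: W = 7.6926·0.98 = 7.5388 kWh/t

W = 7.5388 kWh/t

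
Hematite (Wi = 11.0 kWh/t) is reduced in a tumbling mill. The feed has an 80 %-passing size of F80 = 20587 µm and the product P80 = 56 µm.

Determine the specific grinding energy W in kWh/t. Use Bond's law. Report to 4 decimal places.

W = 13.9327 kWh/t

W = 10·Wi·(P80^(-½) − F80^(-½))
1/√56 = 0.133631;  1/√20587 = 0.006970
W = 10·11.0·(0.133631 − 0.006970) = 13.9327 kWh/t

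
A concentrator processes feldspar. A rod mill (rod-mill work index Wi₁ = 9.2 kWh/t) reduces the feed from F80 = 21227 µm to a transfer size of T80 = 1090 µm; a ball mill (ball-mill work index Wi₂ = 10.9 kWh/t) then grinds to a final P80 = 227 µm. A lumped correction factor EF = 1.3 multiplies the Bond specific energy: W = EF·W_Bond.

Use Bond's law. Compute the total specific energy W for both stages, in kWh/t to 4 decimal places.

W_Bond = 10·Wi·(1/√P₈₀ − 1/√F₈₀)
Stage 1 (21227→1090 µm, Wi₁=9.2): W₁ = 10·9.2·(0.030289 − 0.006864) = 2.1551 kWh/t
Stage 2 (1090→227 µm, Wi₂=10.9): W₂ = 10·10.9·(0.066372 − 0.030289) = 3.9331 kWh/t
W = W₁ + W₂ = 2.1551 + 3.9331 = 6.0882 kWh/t
Apply correction: 6.0882 × 1.3 = 7.9147 kWh/t

W = 7.9147 kWh/t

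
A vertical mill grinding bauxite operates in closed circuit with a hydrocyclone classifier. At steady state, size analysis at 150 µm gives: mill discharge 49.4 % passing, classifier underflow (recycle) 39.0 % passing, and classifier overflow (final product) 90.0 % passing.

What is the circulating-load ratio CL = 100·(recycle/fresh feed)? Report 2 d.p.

Classifier node, passing 150 µm:
(1+r)d = ru + o → r = (o−d)/(d−u)
r = (90.0 − 49.4)/(49.4 − 39.0) = 40.6/10.4 = 3.9038
CL = 100·r = 390.38 %

CL = 390.38 %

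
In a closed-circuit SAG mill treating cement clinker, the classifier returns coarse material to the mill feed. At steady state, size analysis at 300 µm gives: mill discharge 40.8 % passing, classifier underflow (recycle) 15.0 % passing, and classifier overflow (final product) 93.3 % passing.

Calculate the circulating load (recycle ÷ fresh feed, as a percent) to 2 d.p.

CL = 203.49 %

Let r = R/F. Size balance at 300 µm:
r = (o − d)/(d − u)
r = (93.3 − 40.8)/(40.8 − 15.0) = 52.5/25.8 = 2.0349
CL = 100·r = 203.49 %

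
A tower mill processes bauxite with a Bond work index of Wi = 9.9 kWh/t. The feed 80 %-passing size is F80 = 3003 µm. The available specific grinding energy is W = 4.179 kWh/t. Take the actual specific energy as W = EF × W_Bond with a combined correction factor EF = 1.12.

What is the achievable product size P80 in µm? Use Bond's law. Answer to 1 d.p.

P80 = 319.6 µm

W = 10·Wi·(P80^(-½) − F80^(-½))
W_Bond = W / EF = 4.179 / 1.12 = 3.7312 kWh/t
⇒ 1/√P80 = W_Bond/(10·Wi) + 1/√F80
  = 3.7312/(10·9.9) + 1/√3003 = 0.037689 + 0.018248 = 0.055938
P80 = (1/0.055938)² = 17.8770² = 319.59 µm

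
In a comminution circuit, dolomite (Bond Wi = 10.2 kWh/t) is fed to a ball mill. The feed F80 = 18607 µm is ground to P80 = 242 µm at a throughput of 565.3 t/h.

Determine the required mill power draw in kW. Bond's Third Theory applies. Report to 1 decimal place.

W = 10 Wi (P80^-0.5 − F80^-0.5)
W = 10·10.2·(1/√242 − 1/√18607) = 10·10.2·(0.056951) = 5.8090 kWh/t
Mill draw = 5.8090 × 565.3 = 3283.9 kW

P = 3283.9 kW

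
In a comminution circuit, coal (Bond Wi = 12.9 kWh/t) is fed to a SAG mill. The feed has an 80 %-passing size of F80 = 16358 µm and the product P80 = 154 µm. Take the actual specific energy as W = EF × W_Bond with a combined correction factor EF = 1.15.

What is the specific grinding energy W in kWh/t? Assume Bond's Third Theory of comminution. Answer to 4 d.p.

W = 10.7945 kWh/t

W = 10·Wi·[P80^(−½) − F80^(−½)]
1/√154 = 0.080582;  1/√16358 = 0.007819
W = 10·12.9·(0.080582 − 0.007819) = 9.3865 kWh/t
With EF = 1.15: W = 9.3865·1.15 = 10.7945 kWh/t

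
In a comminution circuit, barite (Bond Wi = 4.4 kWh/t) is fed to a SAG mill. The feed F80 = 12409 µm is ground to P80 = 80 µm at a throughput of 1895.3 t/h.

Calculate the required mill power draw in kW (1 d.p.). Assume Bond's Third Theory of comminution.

W = 10 Wi (P80^-0.5 − F80^-0.5)
W = 10·4.4·(1/√80 − 1/√12409) = 10·4.4·(0.102826) = 4.5244 kWh/t
Mill draw = 4.5244 × 1895.3 = 8575.0 kW

P = 8575.0 kW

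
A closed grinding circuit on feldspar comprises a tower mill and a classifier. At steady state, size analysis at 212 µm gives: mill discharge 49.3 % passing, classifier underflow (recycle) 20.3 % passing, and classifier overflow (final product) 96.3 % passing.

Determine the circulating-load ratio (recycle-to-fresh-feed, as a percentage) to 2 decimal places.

CL = 162.07 %

Balance %-passing 212 µm (r = R/F):
(1+r)d = ru + o → r = (o−d)/(d−u)
r = (96.3 − 49.3)/(49.3 − 20.3) = 47.0/29.0 = 1.6207
CL = 100·r = 162.07 %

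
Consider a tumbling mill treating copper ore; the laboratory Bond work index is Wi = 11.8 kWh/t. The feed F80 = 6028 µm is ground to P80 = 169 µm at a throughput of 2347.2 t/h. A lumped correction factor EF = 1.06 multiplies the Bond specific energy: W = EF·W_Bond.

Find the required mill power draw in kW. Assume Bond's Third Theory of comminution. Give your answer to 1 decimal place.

W = 10 Wi / √P80 − 10 Wi / √F80
W = 10·11.8·(1/√169 − 1/√6028) = 10·11.8·(0.064043) = 7.5571 kWh/t
W_actual = 1.06 × 7.5571 = 8.0105 kWh/t
Power = W × throughput = 8.0105 kWh/t × 2347.2 t/h = 18802.3 kW

P = 18802.3 kW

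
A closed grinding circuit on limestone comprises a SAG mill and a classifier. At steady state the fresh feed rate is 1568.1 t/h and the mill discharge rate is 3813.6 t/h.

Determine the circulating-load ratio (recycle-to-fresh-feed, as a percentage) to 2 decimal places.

Discharge = new feed + return, hence
R = M − F = 3813.6 − 1568.1 = 2245.5 t/h
CL = 100·R/F = 100·2245.5/1568.1 = 143.20 %

CL = 143.20 %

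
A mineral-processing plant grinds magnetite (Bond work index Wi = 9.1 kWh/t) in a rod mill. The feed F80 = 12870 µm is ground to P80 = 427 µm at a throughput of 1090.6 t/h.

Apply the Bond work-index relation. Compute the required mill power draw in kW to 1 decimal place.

Bond: W = 10·Wi·(1/√P80 − 1/√F80)
W = 10·9.1·(1/√427 − 1/√12870) = 10·9.1·(0.039579) = 3.6017 kWh/t
Mill draw = 3.6017 × 1090.6 = 3928.0 kW

P = 3928.0 kW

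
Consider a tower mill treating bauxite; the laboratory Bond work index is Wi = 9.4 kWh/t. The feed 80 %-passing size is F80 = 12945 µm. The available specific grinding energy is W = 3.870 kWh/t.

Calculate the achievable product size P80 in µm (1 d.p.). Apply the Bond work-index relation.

P80 = 400.7 µm

W_Bond = 10·Wi·(1/√P₈₀ − 1/√F₈₀)
⇒ 1/√P80 = W/(10·Wi) + 1/√F80
  = 3.8700/(10·9.4) + 1/√12945 = 0.041170 + 0.008789 = 0.049959
P80 = (1/0.049959)² = 20.0163² = 400.65 µm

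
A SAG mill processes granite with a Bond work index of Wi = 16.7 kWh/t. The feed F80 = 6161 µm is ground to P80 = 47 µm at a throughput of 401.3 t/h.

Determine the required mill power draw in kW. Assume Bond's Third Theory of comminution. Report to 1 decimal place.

P = 8921.6 kW

W = 10·Wi·[P80^(−½) − F80^(−½)]
W = 10·16.7·(1/√47 − 1/√6161) = 10·16.7·(0.133125) = 22.2318 kWh/t
Mill draw = 22.2318 × 401.3 = 8921.6 kW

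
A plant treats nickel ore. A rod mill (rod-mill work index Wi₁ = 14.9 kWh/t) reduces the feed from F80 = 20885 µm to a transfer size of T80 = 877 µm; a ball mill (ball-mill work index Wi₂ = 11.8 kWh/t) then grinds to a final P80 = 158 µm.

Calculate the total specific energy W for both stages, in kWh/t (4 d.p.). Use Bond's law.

W = 9.4033 kWh/t

W_Bond = 10·Wi·(1/√P₈₀ − 1/√F₈₀)
Stage 1 (20885→877 µm, Wi₁=14.9): W₁ = 10·14.9·(0.033768 − 0.006920) = 4.0003 kWh/t
Stage 2 (877→158 µm, Wi₂=11.8): W₂ = 10·11.8·(0.079556 − 0.033768) = 5.4030 kWh/t
W = W₁ + W₂ = 4.0003 + 5.4030 = 9.4033 kWh/t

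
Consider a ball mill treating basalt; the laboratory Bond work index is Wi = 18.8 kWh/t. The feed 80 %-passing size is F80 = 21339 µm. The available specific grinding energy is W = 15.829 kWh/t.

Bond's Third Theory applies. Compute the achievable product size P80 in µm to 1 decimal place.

P80 = 120.6 µm

Bond: W = 10·Wi·(1/√P80 − 1/√F80)
⇒ 1/√P80 = W/(10·Wi) + 1/√F80
  = 15.8290/(10·18.8) + 1/√21339 = 0.084197 + 0.006846 = 0.091042
P80 = (1/0.091042)² = 10.9839² = 120.65 µm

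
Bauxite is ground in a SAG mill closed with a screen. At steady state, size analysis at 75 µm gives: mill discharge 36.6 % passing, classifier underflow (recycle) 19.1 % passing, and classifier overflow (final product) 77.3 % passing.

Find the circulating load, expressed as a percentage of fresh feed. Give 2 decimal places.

Classifier node, passing 75 µm:
(1+r)d = ru + o → r = (o−d)/(d−u)
r = (77.3 − 36.6)/(36.6 − 19.1) = 40.7/17.5 = 2.3257
CL = 100·r = 232.57 %

CL = 232.57 %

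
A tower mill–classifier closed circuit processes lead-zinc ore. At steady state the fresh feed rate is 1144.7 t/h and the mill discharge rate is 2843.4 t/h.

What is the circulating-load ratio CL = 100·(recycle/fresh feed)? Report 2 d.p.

Discharge = new feed + return, hence
R = M − F = 2843.4 − 1144.7 = 1698.7 t/h
CL = 100·R/F = 100·1698.7/1144.7 = 148.40 %

CL = 148.40 %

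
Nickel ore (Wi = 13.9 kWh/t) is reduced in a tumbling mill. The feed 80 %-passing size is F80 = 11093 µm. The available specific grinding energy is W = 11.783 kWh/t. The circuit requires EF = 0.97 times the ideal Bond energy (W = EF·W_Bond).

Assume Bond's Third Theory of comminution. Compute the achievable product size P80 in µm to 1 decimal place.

P80 = 106.5 µm

W = 10 Wi (1/√P80 − 1/√F80)  [Bond]
W_Bond = W / EF = 11.783 / 0.97 = 12.1474 kWh/t
P80^-0.5 = F80^-0.5 + W_Bond/(10 Wi)
  = 12.1474/(10·13.9) + 1/√11093 = 0.087392 + 0.009495 = 0.096886
P80 = (1/0.096886)² = 10.3214² = 106.53 µm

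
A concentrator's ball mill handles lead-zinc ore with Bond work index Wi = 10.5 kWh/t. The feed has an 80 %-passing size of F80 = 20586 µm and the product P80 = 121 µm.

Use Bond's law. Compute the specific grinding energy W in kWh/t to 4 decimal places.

W = 10·Wi·[P80^(−½) − F80^(−½)]
1/√121 = 0.090909;  1/√20586 = 0.006970
W = 10·10.5·(0.090909 − 0.006970) = 8.8136 kWh/t

W = 8.8136 kWh/t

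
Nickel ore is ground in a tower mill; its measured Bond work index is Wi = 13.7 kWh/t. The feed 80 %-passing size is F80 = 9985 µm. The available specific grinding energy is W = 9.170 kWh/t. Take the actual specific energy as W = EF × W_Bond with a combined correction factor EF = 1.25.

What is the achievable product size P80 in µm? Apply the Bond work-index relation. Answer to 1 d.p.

Bond:  W = 10 Wi (1/√P − 1/√F)
W_Bond = W / EF = 9.170 / 1.25 = 7.3360 kWh/t
⇒ 1/√P80 = W_Bond/(10·Wi) + 1/√F80
  = 7.3360/(10·13.7) + 1/√9985 = 0.053547 + 0.010008 = 0.063555
P80 = (1/0.063555)² = 15.7344² = 247.57 µm

P80 = 247.6 µm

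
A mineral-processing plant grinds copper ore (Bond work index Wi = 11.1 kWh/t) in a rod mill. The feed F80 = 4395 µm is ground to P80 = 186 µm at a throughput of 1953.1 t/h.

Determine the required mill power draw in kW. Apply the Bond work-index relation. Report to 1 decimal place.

P = 12626.0 kW

W_Bond = 10·Wi·(1/√P₈₀ − 1/√F₈₀)
W = 10·11.1·(1/√186 − 1/√4395) = 10·11.1·(0.058239) = 6.4646 kWh/t
P = W·T = 6.4646·1953.1 = 12626.0 kW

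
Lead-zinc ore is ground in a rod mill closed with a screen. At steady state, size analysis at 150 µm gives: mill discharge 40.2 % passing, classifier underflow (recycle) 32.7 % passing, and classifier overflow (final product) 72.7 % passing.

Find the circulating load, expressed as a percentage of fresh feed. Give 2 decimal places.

CL = 433.33 %

Let r = R/F. Size balance at 150 µm:
Fd + Rd = Ru + Fo ⇒ R/F = (o−d)/(d−u)
r = (72.7 − 40.2)/(40.2 − 32.7) = 32.5/7.5 = 4.3333
CL = 100·r = 433.33 %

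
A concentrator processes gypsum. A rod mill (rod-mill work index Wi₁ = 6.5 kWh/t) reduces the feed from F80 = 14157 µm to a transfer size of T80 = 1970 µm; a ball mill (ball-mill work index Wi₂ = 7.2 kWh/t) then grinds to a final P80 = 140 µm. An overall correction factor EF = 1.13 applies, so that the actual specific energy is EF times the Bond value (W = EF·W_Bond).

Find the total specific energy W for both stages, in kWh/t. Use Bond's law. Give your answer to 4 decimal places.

W = 10 Wi (1/√P80 − 1/√F80)  [Bond]
Stage 1 (14157→1970 µm, Wi₁=6.5): W₁ = 10·6.5·(0.022530 − 0.008405) = 0.9182 kWh/t
Stage 2 (1970→140 µm, Wi₂=7.2): W₂ = 10·7.2·(0.084515 − 0.022530) = 4.4629 kWh/t
W = W₁ + W₂ = 0.9182 + 4.4629 = 5.3811 kWh/t
With EF = 1.13: W = 5.3811·1.13 = 6.0806 kWh/t

W = 6.0806 kWh/t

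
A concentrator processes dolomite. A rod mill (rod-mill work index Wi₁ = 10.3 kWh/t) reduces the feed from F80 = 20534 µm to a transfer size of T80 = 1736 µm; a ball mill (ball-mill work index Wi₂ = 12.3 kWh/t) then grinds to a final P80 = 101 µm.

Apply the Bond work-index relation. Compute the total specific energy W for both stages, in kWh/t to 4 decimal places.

Bond: W = 10·Wi·(1/√P80 − 1/√F80)
Stage 1 (20534→1736 µm, Wi₁=10.3): W₁ = 10·10.3·(0.024001 − 0.006979) = 1.7533 kWh/t
Stage 2 (1736→101 µm, Wi₂=12.3): W₂ = 10·12.3·(0.099504 − 0.024001) = 9.2869 kWh/t
W = W₁ + W₂ = 1.7533 + 9.2869 = 11.0402 kWh/t

W = 11.0402 kWh/t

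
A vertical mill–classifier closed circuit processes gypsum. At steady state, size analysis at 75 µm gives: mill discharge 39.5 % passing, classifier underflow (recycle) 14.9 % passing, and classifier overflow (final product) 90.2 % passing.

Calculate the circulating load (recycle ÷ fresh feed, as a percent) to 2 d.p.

CL = 206.10 %

Balance %-passing 75 µm (r = R/F):
Fd + Rd = Ru + Fo ⇒ R/F = (o−d)/(d−u)
r = (90.2 − 39.5)/(39.5 − 14.9) = 50.7/24.6 = 2.0610
CL = 100·r = 206.10 %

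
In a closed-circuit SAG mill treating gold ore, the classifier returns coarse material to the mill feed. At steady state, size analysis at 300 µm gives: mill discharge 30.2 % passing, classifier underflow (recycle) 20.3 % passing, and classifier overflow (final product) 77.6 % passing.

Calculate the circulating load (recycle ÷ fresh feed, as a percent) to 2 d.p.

Two-product formula at 300 µm:
Fd + Rd = Ru + Fo ⇒ R/F = (o−d)/(d−u)
r = (77.6 − 30.2)/(30.2 − 20.3) = 47.4/9.9 = 4.7879
CL = 100·r = 478.79 %

CL = 478.79 %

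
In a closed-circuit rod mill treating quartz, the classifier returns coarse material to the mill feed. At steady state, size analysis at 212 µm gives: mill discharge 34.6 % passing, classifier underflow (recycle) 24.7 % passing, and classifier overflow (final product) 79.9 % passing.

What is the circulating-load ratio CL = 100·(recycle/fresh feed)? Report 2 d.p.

CL = 457.58 %

Two-product formula at 212 µm:
(1+r)·d = r·u + o ⇒ r = (o−d)/(d−u)
r = (79.9 − 34.6)/(34.6 − 24.7) = 45.3/9.9 = 4.5758
CL = 100·r = 457.58 %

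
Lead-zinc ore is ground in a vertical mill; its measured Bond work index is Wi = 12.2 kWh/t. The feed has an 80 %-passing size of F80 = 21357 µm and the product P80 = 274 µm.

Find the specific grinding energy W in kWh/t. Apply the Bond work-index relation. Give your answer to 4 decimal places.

W = 6.5355 kWh/t

W_Bond = 10·Wi·(1/√P₈₀ − 1/√F₈₀)
1/√274 = 0.060412;  1/√21357 = 0.006843
W = 10·12.2·(0.060412 − 0.006843) = 6.5355 kWh/t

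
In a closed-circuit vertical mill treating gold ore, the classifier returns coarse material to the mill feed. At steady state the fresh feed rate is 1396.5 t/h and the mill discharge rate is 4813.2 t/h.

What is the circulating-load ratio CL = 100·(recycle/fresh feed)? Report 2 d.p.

CL = 244.66 %

Mill node: discharge = fresh + recycle.
R = M − F = 4813.2 − 1396.5 = 3416.7 t/h
CL = 100·R/F = 100·3416.7/1396.5 = 244.66 %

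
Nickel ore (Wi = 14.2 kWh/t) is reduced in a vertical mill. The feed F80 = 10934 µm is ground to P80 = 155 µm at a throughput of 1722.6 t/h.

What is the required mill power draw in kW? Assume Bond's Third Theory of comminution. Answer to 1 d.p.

P = 17308.2 kW

W = 10·Wi·(P80^(-½) − F80^(-½))
W = 10·14.2·(1/√155 − 1/√10934) = 10·14.2·(0.070759) = 10.0477 kWh/t
P = W·T = 10.0477·1722.6 = 17308.2 kW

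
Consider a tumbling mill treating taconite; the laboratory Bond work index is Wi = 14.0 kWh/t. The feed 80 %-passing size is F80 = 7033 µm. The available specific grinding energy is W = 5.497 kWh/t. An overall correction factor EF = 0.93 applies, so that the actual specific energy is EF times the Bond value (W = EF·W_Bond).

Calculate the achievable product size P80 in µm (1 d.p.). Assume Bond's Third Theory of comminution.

P80 = 341.1 µm

W = 10 Wi (P80^-0.5 − F80^-0.5)
W_Bond = W / EF = 5.497 / 0.93 = 5.9108 kWh/t
P80^(−½) = W_Bond/(10 Wi) + F80^(−½)
  = 5.9108/(10·14.0) + 1/√7033 = 0.042220 + 0.011924 = 0.054144
P80 = (1/0.054144)² = 18.4693² = 341.12 µm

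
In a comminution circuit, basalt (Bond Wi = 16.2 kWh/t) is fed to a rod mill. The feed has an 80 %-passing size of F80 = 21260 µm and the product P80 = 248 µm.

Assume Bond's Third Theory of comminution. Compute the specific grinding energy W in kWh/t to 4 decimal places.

W = 9.1760 kWh/t

W = 10 Wi (P80^-0.5 − F80^-0.5)
1/√248 = 0.063500;  1/√21260 = 0.006858
W = 10·16.2·(0.063500 − 0.006858) = 9.1760 kWh/t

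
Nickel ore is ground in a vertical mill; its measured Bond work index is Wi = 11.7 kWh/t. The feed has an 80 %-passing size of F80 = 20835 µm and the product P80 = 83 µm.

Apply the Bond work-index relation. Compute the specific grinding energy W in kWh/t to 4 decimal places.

W = 10 Wi (1/√P80 − 1/√F80)  [Bond]
1/√83 = 0.109764;  1/√20835 = 0.006928
W = 10·11.7·(0.109764 − 0.006928) = 12.0319 kWh/t

W = 12.0319 kWh/t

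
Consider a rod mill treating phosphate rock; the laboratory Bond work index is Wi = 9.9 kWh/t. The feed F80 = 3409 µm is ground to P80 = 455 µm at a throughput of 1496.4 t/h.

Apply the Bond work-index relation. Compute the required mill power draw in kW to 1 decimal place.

W = 10·Wi·[P80^(−½) − F80^(−½)]
W = 10·9.9·(1/√455 − 1/√3409) = 10·9.9·(0.029754) = 2.9456 kWh/t
P = W·T = 2.9456·1496.4 = 4407.8 kW

P = 4407.8 kW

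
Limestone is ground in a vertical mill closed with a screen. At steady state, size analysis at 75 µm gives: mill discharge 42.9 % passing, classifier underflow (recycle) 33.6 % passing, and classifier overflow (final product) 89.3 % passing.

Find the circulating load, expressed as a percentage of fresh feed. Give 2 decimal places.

CL = 498.92 %

Let r = R/F. Size balance at 75 µm:
Fd + Rd = Ru + Fo ⇒ R/F = (o−d)/(d−u)
r = (89.3 − 42.9)/(42.9 − 33.6) = 46.4/9.3 = 4.9892
CL = 100·r = 498.92 %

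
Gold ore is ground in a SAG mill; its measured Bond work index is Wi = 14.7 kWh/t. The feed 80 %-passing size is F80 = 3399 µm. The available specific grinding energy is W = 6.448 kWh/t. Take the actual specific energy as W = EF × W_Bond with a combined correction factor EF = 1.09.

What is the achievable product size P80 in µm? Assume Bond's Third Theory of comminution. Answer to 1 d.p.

Bond: W = 10·Wi·(1/√P80 − 1/√F80)
W_Bond = W / EF = 6.448 / 1.09 = 5.9156 kWh/t
P80^(−½) = W_Bond/(10 Wi) + F80^(−½)
  = 5.9156/(10·14.7) + 1/√3399 = 0.040242 + 0.017152 = 0.057395
P80 = (1/0.057395)² = 17.4233² = 303.57 µm

P80 = 303.6 µm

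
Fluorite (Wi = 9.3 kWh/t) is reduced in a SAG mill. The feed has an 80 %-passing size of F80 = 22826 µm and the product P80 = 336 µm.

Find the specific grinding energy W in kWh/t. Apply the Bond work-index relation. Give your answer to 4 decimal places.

W = 4.4580 kWh/t

W = 10 Wi / √P80 − 10 Wi / √F80
1/√336 = 0.054554;  1/√22826 = 0.006619
W = 10·9.3·(0.054554 − 0.006619) = 4.4580 kWh/t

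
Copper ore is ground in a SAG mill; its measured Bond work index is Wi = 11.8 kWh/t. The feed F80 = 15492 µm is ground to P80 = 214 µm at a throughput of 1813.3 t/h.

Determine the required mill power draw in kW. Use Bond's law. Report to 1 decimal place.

P = 12907.6 kW

W = 10·Wi·[P80^(−½) − F80^(−½)]
W = 10·11.8·(1/√214 − 1/√15492) = 10·11.8·(0.060324) = 7.1183 kWh/t
P = W·T = 7.1183·1813.3 = 12907.6 kW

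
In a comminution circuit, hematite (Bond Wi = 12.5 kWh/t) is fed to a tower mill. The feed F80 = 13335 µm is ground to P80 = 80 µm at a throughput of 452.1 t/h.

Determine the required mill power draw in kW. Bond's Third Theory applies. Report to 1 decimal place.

P = 5828.9 kW

W_Bond = 10·Wi·(1/√P₈₀ − 1/√F₈₀)
W = 10·12.5·(1/√80 − 1/√13335) = 10·12.5·(0.103144) = 12.8930 kWh/t
P_mill = W·ṁ = 12.8930·452.1 = 5828.9 kW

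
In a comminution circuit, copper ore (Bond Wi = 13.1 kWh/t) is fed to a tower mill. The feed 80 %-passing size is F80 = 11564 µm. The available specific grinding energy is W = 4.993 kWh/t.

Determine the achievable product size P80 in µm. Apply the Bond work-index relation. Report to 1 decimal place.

Bond:  W = 10 Wi (1/√P − 1/√F)
⇒ 1/√P80 = W/(10 Wi) + 1/√F80
  = 4.9930/(10·13.1) + 1/√11564 = 0.038115 + 0.009299 = 0.047414
P80 = (1/0.047414)² = 21.0909² = 444.83 µm

P80 = 444.8 µm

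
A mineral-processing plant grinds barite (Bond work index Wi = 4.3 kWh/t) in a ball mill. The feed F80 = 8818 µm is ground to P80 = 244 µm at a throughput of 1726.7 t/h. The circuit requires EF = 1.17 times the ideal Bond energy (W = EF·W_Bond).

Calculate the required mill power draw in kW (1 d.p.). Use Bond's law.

P = 4636.2 kW

Bond:  W = 10 Wi (1/√P − 1/√F)
W = 10·4.3·(1/√244 − 1/√8818) = 10·4.3·(0.053369) = 2.2949 kWh/t
Corrected W = EF·W_Bond = 1.17·2.2949 = 2.6850 kWh/t
Power = W × throughput = 2.6850 kWh/t × 1726.7 t/h = 4636.2 kW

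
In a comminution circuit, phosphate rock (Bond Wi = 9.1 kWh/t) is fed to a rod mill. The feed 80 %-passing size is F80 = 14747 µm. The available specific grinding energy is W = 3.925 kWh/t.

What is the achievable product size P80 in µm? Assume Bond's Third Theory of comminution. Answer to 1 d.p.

P80 = 379.0 µm

W_Bond = 10·Wi·(1/√P₈₀ − 1/√F₈₀)
P80^-0.5 = F80^-0.5 + W/(10 Wi)
  = 3.9250/(10·9.1) + 1/√14747 = 0.043132 + 0.008235 = 0.051367
P80 = (1/0.051367)² = 19.4679² = 379.00 µm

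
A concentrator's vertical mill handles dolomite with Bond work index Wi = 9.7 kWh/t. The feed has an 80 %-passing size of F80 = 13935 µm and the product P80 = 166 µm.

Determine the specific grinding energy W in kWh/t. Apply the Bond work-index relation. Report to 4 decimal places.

W = 6.7070 kWh/t

Bond: W = 10·Wi·(1/√P80 − 1/√F80)
1/√166 = 0.077615;  1/√13935 = 0.008471
W = 10·9.7·(0.077615 − 0.008471) = 6.7070 kWh/t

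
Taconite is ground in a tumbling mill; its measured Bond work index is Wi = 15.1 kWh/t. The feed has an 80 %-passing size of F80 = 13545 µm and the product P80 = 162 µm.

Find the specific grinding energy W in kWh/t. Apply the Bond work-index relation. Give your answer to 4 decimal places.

Bond: W = 10·Wi·(1/√P80 − 1/√F80)
1/√162 = 0.078567;  1/√13545 = 0.008592
W = 10·15.1·(0.078567 − 0.008592) = 10.5662 kWh/t

W = 10.5662 kWh/t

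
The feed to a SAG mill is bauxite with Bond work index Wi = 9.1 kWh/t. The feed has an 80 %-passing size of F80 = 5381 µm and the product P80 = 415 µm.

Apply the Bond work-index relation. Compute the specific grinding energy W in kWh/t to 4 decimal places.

W = 3.2265 kWh/t

Bond: W = 10·Wi·(1/√P80 − 1/√F80)
1/√415 = 0.049088;  1/√5381 = 0.013632
W = 10·9.1·(0.049088 − 0.013632) = 3.2265 kWh/t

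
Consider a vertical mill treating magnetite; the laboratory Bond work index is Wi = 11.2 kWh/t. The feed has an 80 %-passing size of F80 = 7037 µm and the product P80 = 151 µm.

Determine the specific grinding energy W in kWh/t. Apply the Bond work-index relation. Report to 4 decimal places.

W = 7.7793 kWh/t

W = 10 Wi / √P80 − 10 Wi / √F80
1/√151 = 0.081379;  1/√7037 = 0.011921
W = 10·11.2·(0.081379 − 0.011921) = 7.7793 kWh/t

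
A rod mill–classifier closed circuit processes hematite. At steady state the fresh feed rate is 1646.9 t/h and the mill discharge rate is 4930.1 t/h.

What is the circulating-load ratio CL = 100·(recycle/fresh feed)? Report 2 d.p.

Discharge = new feed + return, hence
R = M − F = 4930.1 − 1646.9 = 3283.2 t/h
CL = 100·R/F = 100·3283.2/1646.9 = 199.36 %

CL = 199.36 %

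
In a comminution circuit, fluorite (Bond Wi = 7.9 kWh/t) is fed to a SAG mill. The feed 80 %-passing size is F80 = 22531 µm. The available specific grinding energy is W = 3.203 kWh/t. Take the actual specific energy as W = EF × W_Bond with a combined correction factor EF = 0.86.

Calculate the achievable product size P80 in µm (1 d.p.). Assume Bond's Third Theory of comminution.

P80 = 345.4 µm

W = 10 Wi (P80^-0.5 − F80^-0.5)
W_Bond = W / EF = 3.203 / 0.86 = 3.7244 kWh/t
P80^-0.5 = F80^-0.5 + W_Bond/(10 Wi)
  = 3.7244/(10·7.9) + 1/√22531 = 0.047145 + 0.006662 = 0.053807
P80 = (1/0.053807)² = 18.5851² = 345.40 µm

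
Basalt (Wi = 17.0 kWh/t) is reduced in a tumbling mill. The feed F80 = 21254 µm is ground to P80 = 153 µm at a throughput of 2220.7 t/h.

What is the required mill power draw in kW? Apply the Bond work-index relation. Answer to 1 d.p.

Bond:  W = 10 Wi (1/√P − 1/√F)
W = 10·17.0·(1/√153 − 1/√21254) = 10·17.0·(0.073986) = 12.5776 kWh/t
P = W·T = 12.5776·2220.7 = 27931.1 kW

P = 27931.1 kW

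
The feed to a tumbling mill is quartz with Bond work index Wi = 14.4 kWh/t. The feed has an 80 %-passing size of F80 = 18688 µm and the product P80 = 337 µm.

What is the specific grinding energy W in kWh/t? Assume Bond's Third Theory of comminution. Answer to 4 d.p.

W = 10 Wi (P80^-0.5 − F80^-0.5)
1/√337 = 0.054473;  1/√18688 = 0.007315
W = 10·14.4·(0.054473 − 0.007315) = 6.7908 kWh/t

W = 6.7908 kWh/t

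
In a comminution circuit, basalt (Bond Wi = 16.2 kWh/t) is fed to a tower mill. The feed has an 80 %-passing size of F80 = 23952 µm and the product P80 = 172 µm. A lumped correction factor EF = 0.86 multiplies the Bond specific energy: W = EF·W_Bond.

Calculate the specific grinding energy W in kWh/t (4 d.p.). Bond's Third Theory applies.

W = 9.7228 kWh/t

W = 10·Wi·(P80^(-½) − F80^(-½))
1/√172 = 0.076249;  1/√23952 = 0.006461
W = 10·16.2·(0.076249 − 0.006461) = 11.3056 kWh/t
Corrected W = EF·W_Bond = 0.86·11.3056 = 9.7228 kWh/t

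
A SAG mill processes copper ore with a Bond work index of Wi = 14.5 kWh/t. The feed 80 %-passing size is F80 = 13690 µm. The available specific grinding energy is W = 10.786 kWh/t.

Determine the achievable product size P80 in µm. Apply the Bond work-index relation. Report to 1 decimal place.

P80 = 145.4 µm

W_Bond = 10·Wi·(1/√P₈₀ − 1/√F₈₀)
1/√P80 = 1/√F80 + W/(10·Wi)
  = 10.7860/(10·14.5) + 1/√13690 = 0.074386 + 0.008547 = 0.082933
P80 = (1/0.082933)² = 12.0579² = 145.39 µm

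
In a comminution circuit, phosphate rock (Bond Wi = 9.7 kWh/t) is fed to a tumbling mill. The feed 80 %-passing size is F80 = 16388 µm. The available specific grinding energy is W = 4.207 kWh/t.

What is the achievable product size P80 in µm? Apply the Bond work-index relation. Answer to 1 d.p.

W_Bond = 10·Wi·(1/√P₈₀ − 1/√F₈₀)
⇒ 1/√P80 = W/(10 Wi) + 1/√F80
  = 4.2070/(10·9.7) + 1/√16388 = 0.043371 + 0.007812 = 0.051183
P80 = (1/0.051183)² = 19.5379² = 381.73 µm

P80 = 381.7 µm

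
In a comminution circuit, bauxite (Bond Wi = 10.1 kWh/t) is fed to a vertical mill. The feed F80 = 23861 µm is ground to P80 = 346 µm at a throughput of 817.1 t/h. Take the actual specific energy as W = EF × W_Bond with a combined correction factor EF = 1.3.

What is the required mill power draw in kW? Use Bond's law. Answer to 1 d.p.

W = 10 Wi (P80^-0.5 − F80^-0.5)
W = 10·10.1·(1/√346 − 1/√23861) = 10·10.1·(0.047287) = 4.7759 kWh/t
Apply correction: 4.7759 × 1.3 = 6.2087 kWh/t
Mill draw = 6.2087 × 817.1 = 5073.2 kW

P = 5073.2 kW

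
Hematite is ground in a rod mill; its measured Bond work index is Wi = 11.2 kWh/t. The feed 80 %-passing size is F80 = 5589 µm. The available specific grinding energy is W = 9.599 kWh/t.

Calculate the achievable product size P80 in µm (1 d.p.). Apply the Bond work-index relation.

W = 10·Wi·[P80^(−½) − F80^(−½)]
⇒ 1/√P80 = W/(10·Wi) + 1/√F80
  = 9.5990/(10·11.2) + 1/√5589 = 0.085705 + 0.013376 = 0.099082
P80 = (1/0.099082)² = 10.0927² = 101.86 µm

P80 = 101.9 µm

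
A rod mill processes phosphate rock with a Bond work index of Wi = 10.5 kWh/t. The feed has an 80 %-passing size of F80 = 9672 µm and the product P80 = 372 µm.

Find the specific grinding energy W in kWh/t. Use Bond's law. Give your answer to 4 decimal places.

W = 10·Wi·[P80^(−½) − F80^(−½)]
1/√372 = 0.051848;  1/√9672 = 0.010168
W = 10·10.5·(0.051848 − 0.010168) = 4.3763 kWh/t

W = 4.3763 kWh/t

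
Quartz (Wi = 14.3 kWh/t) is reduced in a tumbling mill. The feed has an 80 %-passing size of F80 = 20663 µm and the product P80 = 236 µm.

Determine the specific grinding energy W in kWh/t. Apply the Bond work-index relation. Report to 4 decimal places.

W = 8.3137 kWh/t

Bond: W = 10·Wi·(1/√P80 − 1/√F80)
1/√236 = 0.065094;  1/√20663 = 0.006957
W = 10·14.3·(0.065094 − 0.006957) = 8.3137 kWh/t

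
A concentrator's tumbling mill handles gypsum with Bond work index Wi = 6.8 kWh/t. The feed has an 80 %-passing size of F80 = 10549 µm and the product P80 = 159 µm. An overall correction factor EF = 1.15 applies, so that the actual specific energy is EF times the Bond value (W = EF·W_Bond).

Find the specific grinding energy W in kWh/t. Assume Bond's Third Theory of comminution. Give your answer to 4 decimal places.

W = 10 Wi (1/√P80 − 1/√F80)  [Bond]
1/√159 = 0.079305;  1/√10549 = 0.009736
W = 10·6.8·(0.079305 − 0.009736) = 4.7307 kWh/t
Corrected W = EF·W_Bond = 1.15·4.7307 = 5.4403 kWh/t

W = 5.4403 kWh/t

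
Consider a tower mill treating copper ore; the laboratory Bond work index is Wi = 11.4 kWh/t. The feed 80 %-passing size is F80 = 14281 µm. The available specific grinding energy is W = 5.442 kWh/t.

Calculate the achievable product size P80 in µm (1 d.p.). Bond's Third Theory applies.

P80 = 317.7 µm

W = 10 Wi (P80^-0.5 − F80^-0.5)
⇒ 1/√P80 = W/(10·Wi) + 1/√F80
  = 5.4420/(10·11.4) + 1/√14281 = 0.047737 + 0.008368 = 0.056105
P80 = (1/0.056105)² = 17.8238² = 317.69 µm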